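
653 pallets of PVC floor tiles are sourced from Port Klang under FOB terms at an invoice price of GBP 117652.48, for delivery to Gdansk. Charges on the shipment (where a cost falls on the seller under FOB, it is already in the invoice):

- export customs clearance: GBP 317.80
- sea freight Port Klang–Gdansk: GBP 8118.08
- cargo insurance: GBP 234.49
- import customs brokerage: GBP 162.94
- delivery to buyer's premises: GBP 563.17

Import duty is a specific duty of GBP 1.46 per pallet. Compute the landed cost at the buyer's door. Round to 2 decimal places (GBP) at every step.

Total landed cost: GBP 127684.54

FOB: the seller bears costs until goods are on board at the origin port; the buyer bears freight, insurance and all costs thereafter.
Already in the invoice (seller's account under FOB): export clearance — exclude.
CIF value = FOB price + freight + insurance = 117652.48 + 8118.08 + 234.49 = 126005.05
Import duty = 653 × 1.46 = 953.38
Buyer bears: freight 8118.08 + insurance 234.49 + brokerage 162.94 + delivery 563.17 + duty 953.38 = 10032.06
Landed cost = invoice 117652.48 + 10032.06 = 127684.54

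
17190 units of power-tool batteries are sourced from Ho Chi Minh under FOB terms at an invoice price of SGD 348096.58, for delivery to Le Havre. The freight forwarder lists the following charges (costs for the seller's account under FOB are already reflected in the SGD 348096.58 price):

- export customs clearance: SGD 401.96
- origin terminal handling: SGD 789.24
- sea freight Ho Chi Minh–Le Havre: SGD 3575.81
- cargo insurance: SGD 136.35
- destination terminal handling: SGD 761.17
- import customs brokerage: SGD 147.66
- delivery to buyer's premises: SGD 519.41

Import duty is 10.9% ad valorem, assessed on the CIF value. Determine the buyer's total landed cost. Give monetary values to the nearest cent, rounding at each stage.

Total landed cost: SGD 391584.13

FOB: the seller bears costs until goods are on board at the origin port; the buyer bears freight, insurance and all costs thereafter.
Already in the invoice (seller's account under FOB): export clearance, origin terminal — exclude.
CIF value = FOB price + freight + insurance = 348096.58 + 3575.81 + 136.35 = 351808.74
Import duty = 351808.74 × 10.9% = 38347.15
Buyer bears: freight 3575.81 + insurance 136.35 + destination terminal 761.17 + brokerage 147.66 + delivery 519.41 + duty 38347.15 = 43487.55
Landed cost = invoice 348096.58 + 43487.55 = 391584.13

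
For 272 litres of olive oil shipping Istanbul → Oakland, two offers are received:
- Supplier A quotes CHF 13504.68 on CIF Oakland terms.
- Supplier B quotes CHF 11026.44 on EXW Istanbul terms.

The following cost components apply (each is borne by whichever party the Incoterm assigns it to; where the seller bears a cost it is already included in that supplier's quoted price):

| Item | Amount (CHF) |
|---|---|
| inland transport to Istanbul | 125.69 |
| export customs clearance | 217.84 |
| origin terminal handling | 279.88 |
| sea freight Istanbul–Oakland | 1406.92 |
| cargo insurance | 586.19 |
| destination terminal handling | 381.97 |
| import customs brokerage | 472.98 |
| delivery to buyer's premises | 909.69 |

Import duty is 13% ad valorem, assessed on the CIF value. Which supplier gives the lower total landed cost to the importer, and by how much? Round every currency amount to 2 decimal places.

Supplier A (CIF):
The CIF price already equals the CIF value: 13504.68
Import duty = 13504.68 × 13% = 1755.61
Buyer bears (A): 381.97 + 472.98 + 909.69 = 1764.64
Landed cost (A) = invoice 13504.68 + 1764.64 + duty 1755.61 = 17024.93
Supplier B (EXW):
CIF value = EXW price + inland to port + export clearance + origin terminal + freight + insurance = 11026.44 + 125.69 + 217.84 + 279.88 + 1406.92 + 586.19 = 13642.96
Import duty = 13642.96 × 13% = 1773.58
Buyer bears (B): 125.69 + 217.84 + 279.88 + 1406.92 + 586.19 + 381.97 + 472.98 + 909.69 = 4381.16
Landed cost (B) = invoice 11026.44 + 4381.16 + duty 1773.58 = 17181.18
Difference = |17024.93 − 17181.18| = 156.25

Supplier A is cheaper by CHF 156.25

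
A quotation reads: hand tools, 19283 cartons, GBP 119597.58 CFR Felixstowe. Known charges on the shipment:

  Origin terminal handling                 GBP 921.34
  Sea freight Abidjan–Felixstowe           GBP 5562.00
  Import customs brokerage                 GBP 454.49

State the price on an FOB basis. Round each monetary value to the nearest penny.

FOB price: GBP 114035.58

Not relevant to the conversion: origin terminal — on the seller under both CFR and FOB; already in the CFR price and stays in the FOB price. brokerage — on the buyer under both terms; not part of either seller's price.
From CFR to FOB, the seller no longer bears: freight.
FOB price = 119597.58 − 5562.00 = 114035.58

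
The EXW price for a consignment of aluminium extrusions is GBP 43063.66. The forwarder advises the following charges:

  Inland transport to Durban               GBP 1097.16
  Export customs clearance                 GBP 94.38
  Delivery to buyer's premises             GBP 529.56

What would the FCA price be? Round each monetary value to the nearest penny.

FCA price: GBP 44255.20

Not relevant to the conversion: delivery — on the buyer under both terms; not part of either seller's price.
From EXW to FCA, the seller additionally bears: inland to port, export clearance.
FCA price = 43063.66 + 1097.16 + 94.38 = 44255.20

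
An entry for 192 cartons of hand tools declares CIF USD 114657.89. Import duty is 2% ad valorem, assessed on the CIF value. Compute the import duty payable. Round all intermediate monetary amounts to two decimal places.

Import duty = 114657.89 × 2% = 2293.16

Import duty: USD 2293.16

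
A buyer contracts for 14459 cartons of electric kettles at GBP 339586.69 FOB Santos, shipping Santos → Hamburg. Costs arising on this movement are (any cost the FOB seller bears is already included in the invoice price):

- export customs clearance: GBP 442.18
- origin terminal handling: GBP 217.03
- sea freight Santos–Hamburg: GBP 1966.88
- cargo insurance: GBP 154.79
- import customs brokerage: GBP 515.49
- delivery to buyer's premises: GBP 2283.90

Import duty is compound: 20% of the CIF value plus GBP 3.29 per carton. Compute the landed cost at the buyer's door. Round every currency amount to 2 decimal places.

Total landed cost: GBP 460419.53

FOB: the seller bears costs until goods are on board at the origin port; the buyer bears freight, insurance and all costs thereafter.
Already in the invoice (seller's account under FOB): export clearance, origin terminal — exclude.
CIF value = FOB price + freight + insurance = 339586.69 + 1966.88 + 154.79 = 341708.36
Ad valorem component: 341708.36 × 20% = 68341.67
Specific component: 14459 × 3.29 = 47570.11
Import duty = 68341.67 + 47570.11 = 115911.78
Buyer bears: freight 1966.88 + insurance 154.79 + brokerage 515.49 + delivery 2283.90 + duty 115911.78 = 120832.84
Landed cost = invoice 339586.69 + 120832.84 = 460419.53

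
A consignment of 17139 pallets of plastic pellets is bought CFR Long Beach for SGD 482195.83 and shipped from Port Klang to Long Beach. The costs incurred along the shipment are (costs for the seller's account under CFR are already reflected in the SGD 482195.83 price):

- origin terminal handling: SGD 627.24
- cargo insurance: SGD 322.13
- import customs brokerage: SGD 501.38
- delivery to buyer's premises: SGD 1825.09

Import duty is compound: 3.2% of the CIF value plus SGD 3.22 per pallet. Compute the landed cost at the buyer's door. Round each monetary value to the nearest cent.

Total landed cost: SGD 555472.58

CFR: the seller pays costs through ocean freight to the destination port, but not insurance.
Already in the invoice (seller's account under CFR): origin terminal — exclude.
CIF value = CFR price + insurance = 482195.83 + 322.13 = 482517.96
Ad valorem component: 482517.96 × 3.2% = 15440.57
Specific component: 17139 × 3.22 = 55187.58
Import duty = 15440.57 + 55187.58 = 70628.15
Buyer bears: insurance 322.13 + brokerage 501.38 + delivery 1825.09 + duty 70628.15 = 73276.75
Landed cost = invoice 482195.83 + 73276.75 = 555472.58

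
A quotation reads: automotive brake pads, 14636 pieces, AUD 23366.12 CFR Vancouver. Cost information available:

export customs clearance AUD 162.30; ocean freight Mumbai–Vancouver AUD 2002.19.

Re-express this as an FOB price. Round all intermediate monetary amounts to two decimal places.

Not relevant to the conversion: export clearance — on the seller under both CFR and FOB; already in the CFR price and stays in the FOB price.
From CFR to FOB, the seller no longer bears: freight.
FOB price = 23366.12 − 2002.19 = 21363.93

FOB price: AUD 21363.93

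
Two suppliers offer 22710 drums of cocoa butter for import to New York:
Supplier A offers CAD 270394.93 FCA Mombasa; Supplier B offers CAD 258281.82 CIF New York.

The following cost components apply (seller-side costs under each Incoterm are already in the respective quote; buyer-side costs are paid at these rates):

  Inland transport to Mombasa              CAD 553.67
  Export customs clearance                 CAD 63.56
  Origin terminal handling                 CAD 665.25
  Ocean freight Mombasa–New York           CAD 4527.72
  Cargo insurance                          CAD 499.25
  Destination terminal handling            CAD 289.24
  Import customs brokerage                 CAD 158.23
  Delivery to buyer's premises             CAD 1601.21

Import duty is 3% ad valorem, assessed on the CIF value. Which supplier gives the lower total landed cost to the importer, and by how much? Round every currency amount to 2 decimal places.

Supplier A (FCA):
CIF value = FCA price + origin terminal + freight + insurance = 270394.93 + 665.25 + 4527.72 + 499.25 = 276087.15
Import duty = 276087.15 × 3% = 8282.61
Buyer bears (A): 665.25 + 4527.72 + 499.25 + 289.24 + 158.23 + 1601.21 = 7740.90
Landed cost (A) = invoice 270394.93 + 7740.90 + duty 8282.61 = 286418.44
Supplier B (CIF):
The CIF price already equals the CIF value: 258281.82
Import duty = 258281.82 × 3% = 7748.45
Buyer bears (B): 289.24 + 158.23 + 1601.21 = 2048.68
Landed cost (B) = invoice 258281.82 + 2048.68 + duty 7748.45 = 268078.95
Difference = |286418.44 − 268078.95| = 18339.49

Supplier B is cheaper by CAD 18339.49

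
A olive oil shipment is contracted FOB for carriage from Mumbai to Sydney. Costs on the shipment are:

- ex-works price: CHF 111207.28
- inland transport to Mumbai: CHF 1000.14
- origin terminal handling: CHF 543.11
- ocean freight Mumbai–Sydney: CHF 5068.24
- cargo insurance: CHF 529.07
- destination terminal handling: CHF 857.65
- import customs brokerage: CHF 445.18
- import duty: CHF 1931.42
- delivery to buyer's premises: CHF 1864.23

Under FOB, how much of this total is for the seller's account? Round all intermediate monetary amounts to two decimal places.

FOB: the seller bears costs until goods are on board at the origin port; the buyer bears freight, insurance and all costs thereafter.
Seller's account: goods 111207.28 + inland to port 1000.14 + origin terminal 543.11 = 112750.53
Buyer's account: freight 5068.24 + insurance 529.07 + destination terminal 857.65 + brokerage 445.18 + duty 1931.42 + delivery 1864.23 = 10695.79

Seller's account: CHF 112750.53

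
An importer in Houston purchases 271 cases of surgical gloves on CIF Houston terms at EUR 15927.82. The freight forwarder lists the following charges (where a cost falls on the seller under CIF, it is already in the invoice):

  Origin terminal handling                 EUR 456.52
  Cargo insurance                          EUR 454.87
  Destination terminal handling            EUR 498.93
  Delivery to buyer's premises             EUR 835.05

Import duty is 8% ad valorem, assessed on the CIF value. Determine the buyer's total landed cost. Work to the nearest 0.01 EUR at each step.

CIF: the seller pays costs through ocean freight and marine insurance to the destination port.
Already in the invoice (seller's account under CIF): origin terminal, insurance — exclude.
The CIF price already equals the CIF value: 15927.82
Import duty = 15927.82 × 8% = 1274.23
Buyer bears: destination terminal 498.93 + delivery 835.05 + duty 1274.23 = 2608.21
Landed cost = invoice 15927.82 + 2608.21 = 18536.03

Total landed cost: EUR 18536.03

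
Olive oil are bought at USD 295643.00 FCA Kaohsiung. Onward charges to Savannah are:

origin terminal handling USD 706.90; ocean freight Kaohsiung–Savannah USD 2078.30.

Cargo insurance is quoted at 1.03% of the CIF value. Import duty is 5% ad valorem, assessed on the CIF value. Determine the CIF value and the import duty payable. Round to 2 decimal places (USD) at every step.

CIF value: USD 301534.00; import duty: USD 15076.70

Let C be the CIF value. C = FCA price + pre-shipment costs + freight + 1.03% × C
C − 1.03% × C = 295643.00 + 706.90 + 2078.30
0.9897 × C = 298428.20
C = 298428.20 / 0.9897 = 301534.00
Insurance premium = 1.03% × 301534.00 = 3105.80
Import duty = 301534.00 × 5% = 15076.70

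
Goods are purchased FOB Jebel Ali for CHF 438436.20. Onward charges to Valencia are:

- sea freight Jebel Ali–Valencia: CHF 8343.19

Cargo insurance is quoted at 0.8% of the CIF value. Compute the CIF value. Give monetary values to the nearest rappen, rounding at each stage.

CIF value: CHF 450382.45

Let C be the CIF value. C = FOB price + freight + 0.8% × C
C − 0.8% × C = 438436.20 + 8343.19
0.992 × C = 446779.39
C = 446779.39 / 0.992 = 450382.45
Insurance premium = 0.8% × 450382.45 = 3603.06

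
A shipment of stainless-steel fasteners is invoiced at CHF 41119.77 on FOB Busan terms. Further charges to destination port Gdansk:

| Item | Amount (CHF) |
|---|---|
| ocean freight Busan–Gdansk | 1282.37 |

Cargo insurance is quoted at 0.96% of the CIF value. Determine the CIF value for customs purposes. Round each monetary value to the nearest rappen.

CIF value: CHF 42813.15

Let C be the CIF value. C = FOB price + freight + 0.96% × C
C − 0.96% × C = 41119.77 + 1282.37
0.9904 × C = 42402.14
C = 42402.14 / 0.9904 = 42813.15
Insurance premium = 0.96% × 42813.15 = 411.01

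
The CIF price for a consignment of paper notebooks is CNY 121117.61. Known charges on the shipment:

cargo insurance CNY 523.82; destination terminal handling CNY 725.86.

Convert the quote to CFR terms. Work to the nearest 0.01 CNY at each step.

CFR price: CNY 120593.79

Not relevant to the conversion: destination terminal — on the buyer under both terms; not part of either seller's price.
From CIF to CFR, the seller no longer bears: insurance.
CFR price = 121117.61 − 523.82 = 120593.79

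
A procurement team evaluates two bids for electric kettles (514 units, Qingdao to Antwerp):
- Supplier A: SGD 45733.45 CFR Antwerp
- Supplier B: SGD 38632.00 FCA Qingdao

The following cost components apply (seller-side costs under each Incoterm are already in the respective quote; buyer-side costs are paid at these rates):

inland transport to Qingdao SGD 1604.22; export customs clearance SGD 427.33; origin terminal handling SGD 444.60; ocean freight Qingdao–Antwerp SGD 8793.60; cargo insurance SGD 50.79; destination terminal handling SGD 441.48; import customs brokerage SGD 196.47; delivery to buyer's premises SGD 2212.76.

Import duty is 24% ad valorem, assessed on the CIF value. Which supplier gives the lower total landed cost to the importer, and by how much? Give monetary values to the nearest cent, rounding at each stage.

Supplier A is cheaper by SGD 2649.57

Supplier A (CFR):
CIF value = CFR price + insurance = 45733.45 + 50.79 = 45784.24
Import duty = 45784.24 × 24% = 10988.22
Buyer bears (A): 50.79 + 441.48 + 196.47 + 2212.76 = 2901.50
Landed cost (A) = invoice 45733.45 + 2901.50 + duty 10988.22 = 59623.17
Supplier B (FCA):
CIF value = FCA price + origin terminal + freight + insurance = 38632.00 + 444.60 + 8793.60 + 50.79 = 47920.99
Import duty = 47920.99 × 24% = 11501.04
Buyer bears (B): 444.60 + 8793.60 + 50.79 + 441.48 + 196.47 + 2212.76 = 12139.70
Landed cost (B) = invoice 38632.00 + 12139.70 + duty 11501.04 = 62272.74
Difference = |59623.17 − 62272.74| = 2649.57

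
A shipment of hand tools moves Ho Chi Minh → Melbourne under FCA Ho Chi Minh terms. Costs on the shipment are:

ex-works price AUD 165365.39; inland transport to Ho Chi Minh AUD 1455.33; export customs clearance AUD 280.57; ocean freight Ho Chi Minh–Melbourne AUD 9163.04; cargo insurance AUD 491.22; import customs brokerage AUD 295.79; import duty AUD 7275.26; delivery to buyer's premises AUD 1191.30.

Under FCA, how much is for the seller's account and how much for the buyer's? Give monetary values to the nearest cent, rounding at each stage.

Seller: AUD 167101.29; buyer: AUD 18416.61

FCA: the seller delivers export-cleared goods to the carrier; the buyer bears costs from that point.
Seller's account: goods 165365.39 + inland to port 1455.33 + export clearance 280.57 = 167101.29
Buyer's account: freight 9163.04 + insurance 491.22 + brokerage 295.79 + duty 7275.26 + delivery 1191.30 = 18416.61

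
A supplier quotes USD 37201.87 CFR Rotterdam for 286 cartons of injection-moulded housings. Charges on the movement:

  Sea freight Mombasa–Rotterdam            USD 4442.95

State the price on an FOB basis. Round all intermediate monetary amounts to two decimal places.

FOB price: USD 32758.92

From CFR to FOB, the seller no longer bears: freight.
FOB price = 37201.87 − 4442.95 = 32758.92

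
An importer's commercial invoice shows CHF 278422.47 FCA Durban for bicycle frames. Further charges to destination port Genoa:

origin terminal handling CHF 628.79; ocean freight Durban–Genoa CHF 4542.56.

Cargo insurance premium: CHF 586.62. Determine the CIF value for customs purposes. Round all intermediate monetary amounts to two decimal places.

CIF = FCA price + pre-shipment costs + freight + insurance
CIF = 278422.47 + 628.79 + 4542.56 + 586.62 = 284180.44

CIF value: CHF 284180.44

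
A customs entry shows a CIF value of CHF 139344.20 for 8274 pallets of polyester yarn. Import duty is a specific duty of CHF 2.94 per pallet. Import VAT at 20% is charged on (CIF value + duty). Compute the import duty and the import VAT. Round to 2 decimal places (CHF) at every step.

Import duty = 8274 × 2.94 = 24325.56
VAT base = CIF + duty = 139344.20 + 24325.56 = 163669.76
Import VAT = 163669.76 × 20% = 32733.95

Import duty: CHF 24325.56; import VAT: CHF 32733.95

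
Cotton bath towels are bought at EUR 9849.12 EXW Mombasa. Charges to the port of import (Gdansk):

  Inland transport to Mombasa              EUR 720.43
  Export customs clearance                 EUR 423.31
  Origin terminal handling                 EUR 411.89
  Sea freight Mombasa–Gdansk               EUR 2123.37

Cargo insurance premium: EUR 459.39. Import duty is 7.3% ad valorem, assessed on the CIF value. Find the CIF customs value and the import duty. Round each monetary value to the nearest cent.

CIF = EXW price + pre-shipment costs + freight + insurance
CIF = 9849.12 + 720.43 + 423.31 + 411.89 + 2123.37 + 459.39 = 13987.51
Import duty = 13987.51 × 7.3% = 1021.09

CIF value: EUR 13987.51; import duty: EUR 1021.09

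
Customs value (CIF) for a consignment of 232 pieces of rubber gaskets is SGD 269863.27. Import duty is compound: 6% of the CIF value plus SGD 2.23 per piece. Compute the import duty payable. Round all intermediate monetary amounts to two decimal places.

Ad valorem component: 269863.27 × 6% = 16191.80
Specific component: 232 × 2.23 = 517.36
Import duty = 16191.80 + 517.36 = 16709.16

Import duty: SGD 16709.16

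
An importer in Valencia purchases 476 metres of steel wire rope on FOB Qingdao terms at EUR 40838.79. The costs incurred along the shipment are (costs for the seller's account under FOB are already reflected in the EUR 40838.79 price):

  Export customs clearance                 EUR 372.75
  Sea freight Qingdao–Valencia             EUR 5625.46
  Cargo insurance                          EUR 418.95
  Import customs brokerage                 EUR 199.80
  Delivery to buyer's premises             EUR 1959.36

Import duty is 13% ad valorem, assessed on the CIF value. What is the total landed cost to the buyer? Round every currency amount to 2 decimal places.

FOB: the seller bears costs until goods are on board at the origin port; the buyer bears freight, insurance and all costs thereafter.
Already in the invoice (seller's account under FOB): export clearance — exclude.
CIF value = FOB price + freight + insurance = 40838.79 + 5625.46 + 418.95 = 46883.20
Import duty = 46883.20 × 13% = 6094.82
Buyer bears: freight 5625.46 + insurance 418.95 + brokerage 199.80 + delivery 1959.36 + duty 6094.82 = 14298.39
Landed cost = invoice 40838.79 + 14298.39 = 55137.18

Total landed cost: EUR 55137.18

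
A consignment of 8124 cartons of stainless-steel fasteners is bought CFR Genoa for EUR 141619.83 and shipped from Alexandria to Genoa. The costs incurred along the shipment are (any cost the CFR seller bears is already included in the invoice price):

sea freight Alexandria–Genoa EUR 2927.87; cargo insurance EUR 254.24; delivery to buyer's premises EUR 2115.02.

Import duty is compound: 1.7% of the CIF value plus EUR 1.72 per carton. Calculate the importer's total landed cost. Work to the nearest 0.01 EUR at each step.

Total landed cost: EUR 160374.23

CFR: the seller pays costs through ocean freight to the destination port, but not insurance.
Already in the invoice (seller's account under CFR): freight — exclude.
CIF value = CFR price + insurance = 141619.83 + 254.24 = 141874.07
Ad valorem component: 141874.07 × 1.7% = 2411.86
Specific component: 8124 × 1.72 = 13973.28
Import duty = 2411.86 + 13973.28 = 16385.14
Buyer bears: insurance 254.24 + delivery 2115.02 + duty 16385.14 = 18754.40
Landed cost = invoice 141619.83 + 18754.40 = 160374.23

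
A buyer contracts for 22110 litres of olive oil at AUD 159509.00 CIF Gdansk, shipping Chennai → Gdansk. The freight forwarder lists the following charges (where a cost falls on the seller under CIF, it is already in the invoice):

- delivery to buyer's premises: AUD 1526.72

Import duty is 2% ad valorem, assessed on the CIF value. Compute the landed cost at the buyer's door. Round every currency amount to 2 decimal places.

CIF: the seller pays costs through ocean freight and marine insurance to the destination port.
The CIF price already equals the CIF value: 159509.00
Import duty = 159509.00 × 2% = 3190.18
Buyer bears: delivery 1526.72 + duty 3190.18 = 4716.90
Landed cost = invoice 159509.00 + 4716.90 = 164225.90

Total landed cost: AUD 164225.90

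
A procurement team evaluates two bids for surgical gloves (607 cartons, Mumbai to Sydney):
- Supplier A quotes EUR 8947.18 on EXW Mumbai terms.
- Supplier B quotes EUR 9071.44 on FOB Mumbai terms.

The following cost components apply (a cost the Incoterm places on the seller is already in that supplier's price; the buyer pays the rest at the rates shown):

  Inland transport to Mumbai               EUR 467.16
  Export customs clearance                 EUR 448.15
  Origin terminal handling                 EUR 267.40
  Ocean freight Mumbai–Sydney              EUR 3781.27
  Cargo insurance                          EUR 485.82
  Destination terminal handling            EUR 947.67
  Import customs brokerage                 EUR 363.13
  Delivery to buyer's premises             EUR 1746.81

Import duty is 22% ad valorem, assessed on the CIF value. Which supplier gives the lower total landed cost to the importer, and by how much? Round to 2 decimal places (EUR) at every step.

Supplier A (EXW):
CIF value = EXW price + inland to port + export clearance + origin terminal + freight + insurance = 8947.18 + 467.16 + 448.15 + 267.40 + 3781.27 + 485.82 = 14396.98
Import duty = 14396.98 × 22% = 3167.34
Buyer bears (A): 467.16 + 448.15 + 267.40 + 3781.27 + 485.82 + 947.67 + 363.13 + 1746.81 = 8507.41
Landed cost (A) = invoice 8947.18 + 8507.41 + duty 3167.34 = 20621.93
Supplier B (FOB):
CIF value = FOB price + freight + insurance = 9071.44 + 3781.27 + 485.82 = 13338.53
Import duty = 13338.53 × 22% = 2934.48
Buyer bears (B): 3781.27 + 485.82 + 947.67 + 363.13 + 1746.81 = 7324.70
Landed cost (B) = invoice 9071.44 + 7324.70 + duty 2934.48 = 19330.62
Difference = |20621.93 − 19330.62| = 1291.31

Supplier B is cheaper by EUR 1291.31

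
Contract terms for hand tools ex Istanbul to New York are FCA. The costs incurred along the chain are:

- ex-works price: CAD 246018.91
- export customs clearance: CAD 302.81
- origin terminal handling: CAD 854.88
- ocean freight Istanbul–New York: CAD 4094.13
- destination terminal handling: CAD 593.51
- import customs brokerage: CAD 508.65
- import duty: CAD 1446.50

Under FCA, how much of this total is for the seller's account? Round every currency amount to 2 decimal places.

Seller's account: CAD 246321.72

FCA: the seller delivers export-cleared goods to the carrier; the buyer bears costs from that point.
Seller's account: goods 246018.91 + export clearance 302.81 = 246321.72
Buyer's account: origin terminal 854.88 + freight 4094.13 + destination terminal 593.51 + brokerage 508.65 + duty 1446.50 = 7497.67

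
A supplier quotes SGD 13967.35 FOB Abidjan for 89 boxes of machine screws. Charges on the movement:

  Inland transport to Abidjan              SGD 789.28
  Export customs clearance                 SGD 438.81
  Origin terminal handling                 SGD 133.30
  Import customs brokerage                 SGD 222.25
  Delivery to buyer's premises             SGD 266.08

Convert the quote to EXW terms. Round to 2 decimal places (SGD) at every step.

Not relevant to the conversion: delivery, brokerage — on the buyer under both terms; not part of either seller's price.
From FOB to EXW, the seller no longer bears: inland to port, export clearance, origin terminal.
EXW price = 13967.35 − 789.28 − 438.81 − 133.30 = 12605.96

EXW price: SGD 12605.96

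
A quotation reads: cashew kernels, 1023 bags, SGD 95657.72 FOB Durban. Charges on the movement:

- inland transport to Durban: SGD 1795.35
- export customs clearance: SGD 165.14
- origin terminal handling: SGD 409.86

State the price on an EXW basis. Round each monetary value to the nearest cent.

From FOB to EXW, the seller no longer bears: inland to port, export clearance, origin terminal.
EXW price = 95657.72 − 1795.35 − 165.14 − 409.86 = 93287.37

EXW price: SGD 93287.37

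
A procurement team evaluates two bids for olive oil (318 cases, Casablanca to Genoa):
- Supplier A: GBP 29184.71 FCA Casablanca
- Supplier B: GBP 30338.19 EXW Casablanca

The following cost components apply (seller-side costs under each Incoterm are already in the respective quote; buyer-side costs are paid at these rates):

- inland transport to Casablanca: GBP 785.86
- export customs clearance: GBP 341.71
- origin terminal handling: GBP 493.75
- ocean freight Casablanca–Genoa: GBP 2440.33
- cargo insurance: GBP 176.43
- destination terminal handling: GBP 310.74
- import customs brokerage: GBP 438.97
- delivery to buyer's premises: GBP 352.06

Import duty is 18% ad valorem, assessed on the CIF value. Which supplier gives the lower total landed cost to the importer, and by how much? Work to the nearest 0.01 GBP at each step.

Supplier A is cheaper by GBP 2691.64

Supplier A (FCA):
CIF value = FCA price + origin terminal + freight + insurance = 29184.71 + 493.75 + 2440.33 + 176.43 = 32295.22
Import duty = 32295.22 × 18% = 5813.14
Buyer bears (A): 493.75 + 2440.33 + 176.43 + 310.74 + 438.97 + 352.06 = 4212.28
Landed cost (A) = invoice 29184.71 + 4212.28 + duty 5813.14 = 39210.13
Supplier B (EXW):
CIF value = EXW price + inland to port + export clearance + origin terminal + freight + insurance = 30338.19 + 785.86 + 341.71 + 493.75 + 2440.33 + 176.43 = 34576.27
Import duty = 34576.27 × 18% = 6223.73
Buyer bears (B): 785.86 + 341.71 + 493.75 + 2440.33 + 176.43 + 310.74 + 438.97 + 352.06 = 5339.85
Landed cost (B) = invoice 30338.19 + 5339.85 + duty 6223.73 = 41901.77
Difference = |39210.13 − 41901.77| = 2691.64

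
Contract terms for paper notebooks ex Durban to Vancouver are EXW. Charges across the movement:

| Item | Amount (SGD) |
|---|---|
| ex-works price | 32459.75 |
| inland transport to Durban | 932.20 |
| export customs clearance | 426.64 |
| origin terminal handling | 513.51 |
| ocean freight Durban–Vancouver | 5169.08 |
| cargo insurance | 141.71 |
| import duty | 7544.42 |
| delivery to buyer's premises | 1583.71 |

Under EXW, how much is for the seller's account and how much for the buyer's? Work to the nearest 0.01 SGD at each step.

EXW: the seller makes goods available at their premises; the buyer bears all onward costs.
Seller's account: goods 32459.75 = 32459.75
Buyer's account: inland to port 932.20 + export clearance 426.64 + origin terminal 513.51 + freight 5169.08 + insurance 141.71 + duty 7544.42 + delivery 1583.71 = 16311.27

Seller: SGD 32459.75; buyer: SGD 16311.27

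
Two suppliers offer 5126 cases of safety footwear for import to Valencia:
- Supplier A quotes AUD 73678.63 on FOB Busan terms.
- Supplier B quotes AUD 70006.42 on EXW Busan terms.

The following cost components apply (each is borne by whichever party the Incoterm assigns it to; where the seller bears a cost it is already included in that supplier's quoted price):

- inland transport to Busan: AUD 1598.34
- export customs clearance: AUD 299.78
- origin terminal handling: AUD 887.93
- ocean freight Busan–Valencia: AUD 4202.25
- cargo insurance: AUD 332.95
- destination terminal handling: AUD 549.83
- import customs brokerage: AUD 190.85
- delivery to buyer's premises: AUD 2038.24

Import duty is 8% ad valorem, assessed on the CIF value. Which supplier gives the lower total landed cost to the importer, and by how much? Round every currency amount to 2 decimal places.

Supplier B is cheaper by AUD 957.06

Supplier A (FOB):
CIF value = FOB price + freight + insurance = 73678.63 + 4202.25 + 332.95 = 78213.83
Import duty = 78213.83 × 8% = 6257.11
Buyer bears (A): 4202.25 + 332.95 + 549.83 + 190.85 + 2038.24 = 7314.12
Landed cost (A) = invoice 73678.63 + 7314.12 + duty 6257.11 = 87249.86
Supplier B (EXW):
CIF value = EXW price + inland to port + export clearance + origin terminal + freight + insurance = 70006.42 + 1598.34 + 299.78 + 887.93 + 4202.25 + 332.95 = 77327.67
Import duty = 77327.67 × 8% = 6186.21
Buyer bears (B): 1598.34 + 299.78 + 887.93 + 4202.25 + 332.95 + 549.83 + 190.85 + 2038.24 = 10100.17
Landed cost (B) = invoice 70006.42 + 10100.17 + duty 6186.21 = 86292.80
Difference = |87249.86 − 86292.80| = 957.06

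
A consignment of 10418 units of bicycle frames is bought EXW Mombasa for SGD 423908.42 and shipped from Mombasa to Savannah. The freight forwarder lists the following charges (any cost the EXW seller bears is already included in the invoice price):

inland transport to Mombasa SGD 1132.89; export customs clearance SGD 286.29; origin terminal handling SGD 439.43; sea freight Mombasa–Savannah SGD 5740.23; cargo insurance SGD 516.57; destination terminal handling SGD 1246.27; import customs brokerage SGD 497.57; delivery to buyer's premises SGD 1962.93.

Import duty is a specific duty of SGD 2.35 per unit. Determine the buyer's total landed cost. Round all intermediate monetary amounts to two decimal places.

EXW: the seller makes goods available at their premises; the buyer bears all onward costs.
CIF value = EXW price + inland to port + export clearance + origin terminal + freight + insurance = 423908.42 + 1132.89 + 286.29 + 439.43 + 5740.23 + 516.57 = 432023.83
Import duty = 10418 × 2.35 = 24482.30
Buyer bears: inland to port 1132.89 + export clearance 286.29 + origin terminal 439.43 + freight 5740.23 + insurance 516.57 + destination terminal 1246.27 + brokerage 497.57 + delivery 1962.93 + duty 24482.30 = 36304.48
Landed cost = invoice 423908.42 + 36304.48 = 460212.90

Total landed cost: SGD 460212.90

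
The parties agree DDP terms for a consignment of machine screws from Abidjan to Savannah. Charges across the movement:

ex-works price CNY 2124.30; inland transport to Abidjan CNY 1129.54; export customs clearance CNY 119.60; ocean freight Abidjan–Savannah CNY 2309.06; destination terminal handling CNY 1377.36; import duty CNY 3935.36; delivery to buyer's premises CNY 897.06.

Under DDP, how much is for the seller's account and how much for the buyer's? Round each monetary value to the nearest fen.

DDP: the seller bears all costs including import duty.
Seller's account: goods 2124.30 + inland to port 1129.54 + export clearance 119.60 + freight 2309.06 + destination terminal 1377.36 + duty 3935.36 + delivery 897.06 = 11892.28
Buyer's account: 0.00

Seller: CNY 11892.28; buyer: CNY 0.00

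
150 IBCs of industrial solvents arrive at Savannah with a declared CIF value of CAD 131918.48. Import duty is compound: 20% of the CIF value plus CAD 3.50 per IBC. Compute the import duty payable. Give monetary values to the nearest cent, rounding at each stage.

Ad valorem component: 131918.48 × 20% = 26383.70
Specific component: 150 × 3.50 = 525.00
Import duty = 26383.70 + 525.00 = 26908.70

Import duty: CAD 26908.70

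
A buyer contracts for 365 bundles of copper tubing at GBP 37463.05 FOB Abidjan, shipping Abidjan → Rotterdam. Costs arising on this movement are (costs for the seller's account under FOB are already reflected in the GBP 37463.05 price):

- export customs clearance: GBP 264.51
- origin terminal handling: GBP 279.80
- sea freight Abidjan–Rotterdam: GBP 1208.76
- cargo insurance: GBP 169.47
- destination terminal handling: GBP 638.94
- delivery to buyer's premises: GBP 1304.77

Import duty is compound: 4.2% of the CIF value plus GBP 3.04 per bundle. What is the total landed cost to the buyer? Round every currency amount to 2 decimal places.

Total landed cost: GBP 43525.92

FOB: the seller bears costs until goods are on board at the origin port; the buyer bears freight, insurance and all costs thereafter.
Already in the invoice (seller's account under FOB): export clearance, origin terminal — exclude.
CIF value = FOB price + freight + insurance = 37463.05 + 1208.76 + 169.47 = 38841.28
Ad valorem component: 38841.28 × 4.2% = 1631.33
Specific component: 365 × 3.04 = 1109.60
Import duty = 1631.33 + 1109.60 = 2740.93
Buyer bears: freight 1208.76 + insurance 169.47 + destination terminal 638.94 + delivery 1304.77 + duty 2740.93 = 6062.87
Landed cost = invoice 37463.05 + 6062.87 = 43525.92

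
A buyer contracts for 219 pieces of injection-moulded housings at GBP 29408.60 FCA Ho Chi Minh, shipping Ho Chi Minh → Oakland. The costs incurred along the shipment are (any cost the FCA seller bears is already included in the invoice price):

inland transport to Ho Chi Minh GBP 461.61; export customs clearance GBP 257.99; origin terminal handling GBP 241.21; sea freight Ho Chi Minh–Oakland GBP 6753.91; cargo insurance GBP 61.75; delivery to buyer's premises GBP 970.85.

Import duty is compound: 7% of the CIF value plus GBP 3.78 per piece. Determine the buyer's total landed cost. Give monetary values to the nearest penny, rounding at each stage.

Total landed cost: GBP 40816.72

FCA: the seller delivers export-cleared goods to the carrier; the buyer bears costs from that point.
Already in the invoice (seller's account under FCA): inland to port, export clearance — exclude.
CIF value = FCA price + origin terminal + freight + insurance = 29408.60 + 241.21 + 6753.91 + 61.75 = 36465.47
Ad valorem component: 36465.47 × 7% = 2552.58
Specific component: 219 × 3.78 = 827.82
Import duty = 2552.58 + 827.82 = 3380.40
Buyer bears: origin terminal 241.21 + freight 6753.91 + insurance 61.75 + delivery 970.85 + duty 3380.40 = 11408.12
Landed cost = invoice 29408.60 + 11408.12 = 40816.72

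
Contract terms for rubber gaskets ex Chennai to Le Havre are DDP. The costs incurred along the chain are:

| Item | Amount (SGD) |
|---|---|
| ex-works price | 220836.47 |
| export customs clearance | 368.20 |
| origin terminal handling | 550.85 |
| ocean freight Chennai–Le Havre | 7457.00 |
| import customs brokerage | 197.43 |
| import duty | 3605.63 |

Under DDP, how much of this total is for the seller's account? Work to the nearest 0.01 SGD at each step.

DDP: the seller bears all costs including import duty.
Seller's account: goods 220836.47 + export clearance 368.20 + origin terminal 550.85 + freight 7457.00 + brokerage 197.43 + duty 3605.63 = 233015.58
Buyer's account: 0.00

Seller's account: SGD 233015.58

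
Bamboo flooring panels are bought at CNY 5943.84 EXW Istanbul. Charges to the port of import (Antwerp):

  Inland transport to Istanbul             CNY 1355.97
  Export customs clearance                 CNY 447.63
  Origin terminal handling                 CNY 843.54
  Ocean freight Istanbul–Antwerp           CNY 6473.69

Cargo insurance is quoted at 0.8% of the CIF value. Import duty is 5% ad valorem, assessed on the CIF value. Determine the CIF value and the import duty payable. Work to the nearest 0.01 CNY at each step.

CIF value: CNY 15186.16; import duty: CNY 759.31

Let C be the CIF value. C = EXW price + pre-shipment costs + freight + 0.8% × C
C − 0.8% × C = 5943.84 + 1355.97 + 447.63 + 843.54 + 6473.69
0.992 × C = 15064.67
C = 15064.67 / 0.992 = 15186.16
Insurance premium = 0.8% × 15186.16 = 121.49
Import duty = 15186.16 × 5% = 759.31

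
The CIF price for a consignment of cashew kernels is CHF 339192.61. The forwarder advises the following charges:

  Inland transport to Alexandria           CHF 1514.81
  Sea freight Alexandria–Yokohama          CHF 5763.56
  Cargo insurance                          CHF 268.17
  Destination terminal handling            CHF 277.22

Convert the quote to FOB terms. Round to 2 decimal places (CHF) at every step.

Not relevant to the conversion: inland to port — on the seller under both CIF and FOB; already in the CIF price and stays in the FOB price. destination terminal — on the buyer under both terms; not part of either seller's price.
From CIF to FOB, the seller no longer bears: freight, insurance.
FOB price = 339192.61 − 5763.56 − 268.17 = 333160.88

FOB price: CHF 333160.88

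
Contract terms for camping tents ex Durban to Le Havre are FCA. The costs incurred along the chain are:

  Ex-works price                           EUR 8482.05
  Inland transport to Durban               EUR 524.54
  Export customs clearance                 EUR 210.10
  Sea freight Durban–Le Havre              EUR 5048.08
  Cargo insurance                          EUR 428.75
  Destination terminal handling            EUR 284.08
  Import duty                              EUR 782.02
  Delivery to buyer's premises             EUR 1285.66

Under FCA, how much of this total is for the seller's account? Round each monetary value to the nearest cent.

FCA: the seller delivers export-cleared goods to the carrier; the buyer bears costs from that point.
Seller's account: goods 8482.05 + inland to port 524.54 + export clearance 210.10 = 9216.69
Buyer's account: freight 5048.08 + insurance 428.75 + destination terminal 284.08 + duty 782.02 + delivery 1285.66 = 7828.59

Seller's account: EUR 9216.69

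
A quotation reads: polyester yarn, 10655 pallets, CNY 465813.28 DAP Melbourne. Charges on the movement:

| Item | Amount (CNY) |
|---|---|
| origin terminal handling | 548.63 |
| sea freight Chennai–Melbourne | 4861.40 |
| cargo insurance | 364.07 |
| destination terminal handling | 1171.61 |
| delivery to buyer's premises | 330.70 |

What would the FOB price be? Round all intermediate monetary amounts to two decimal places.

Not relevant to the conversion: origin terminal — on the seller under both DAP and FOB; already in the DAP price and stays in the FOB price.
From DAP to FOB, the seller no longer bears: freight, insurance, destination terminal, delivery.
FOB price = 465813.28 − 4861.40 − 364.07 − 1171.61 − 330.70 = 459085.50

FOB price: CNY 459085.50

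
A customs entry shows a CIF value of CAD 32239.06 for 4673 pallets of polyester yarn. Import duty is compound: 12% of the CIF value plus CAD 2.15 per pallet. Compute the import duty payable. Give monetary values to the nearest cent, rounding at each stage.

Ad valorem component: 32239.06 × 12% = 3868.69
Specific component: 4673 × 2.15 = 10046.95
Import duty = 3868.69 + 10046.95 = 13915.64

Import duty: CAD 13915.64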